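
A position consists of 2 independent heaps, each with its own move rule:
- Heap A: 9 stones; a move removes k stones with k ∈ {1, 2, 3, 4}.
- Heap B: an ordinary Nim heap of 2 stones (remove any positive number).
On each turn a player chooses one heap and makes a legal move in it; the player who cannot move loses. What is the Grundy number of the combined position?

6

Build the Grundy sequence for heap A with g(k) = mex{g(k−s) : s ∈ {1, 2, 3, 4}, s ≤ k}:
g(0) = mex{} = 0
g(1) = mex{0} = 1
g(2) = mex{0,1} = 2
g(3) = mex{0,1,2} = 3
g(4) = mex{0,1,2,3} = 4
g(5) = mex{1,2,3,4} = 0
g(6) = mex{0,2,3,4} = 1
g(7) = mex{0,1,3,4} = 2
g(8) = mex{0,1,2,4} = 3
g(9) = mex{0,1,2,3} = 4
So g(9) = 4.
Heap B is a plain Nim heap of size 2, so its Grundy value is 2.
The value of a disjunctive sum is the nim-sum of the parts.
Combined value = 4 ⊕ 2 = 6.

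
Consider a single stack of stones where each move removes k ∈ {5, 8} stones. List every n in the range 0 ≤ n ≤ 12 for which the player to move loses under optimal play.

Grundy values for subtraction set {5, 8}:
g(0) = mex{} = 0
g(1) = mex{} = 0
g(2) = mex{} = 0
g(3) = mex{} = 0
g(4) = mex{} = 0
g(5) = mex{0} = 1
g(6) = mex{0} = 1
g(7) = mex{0} = 1
g(8) = mex{0} = 1
g(9) = mex{0} = 1
g(10) = mex{0,1} = 2
g(11) = mex{0,1} = 2
g(12) = mex{0,1} = 2
The P-positions (g = 0) in 0..12 are 0, 1, 2, 3, 4.

0, 1, 2, 3, 4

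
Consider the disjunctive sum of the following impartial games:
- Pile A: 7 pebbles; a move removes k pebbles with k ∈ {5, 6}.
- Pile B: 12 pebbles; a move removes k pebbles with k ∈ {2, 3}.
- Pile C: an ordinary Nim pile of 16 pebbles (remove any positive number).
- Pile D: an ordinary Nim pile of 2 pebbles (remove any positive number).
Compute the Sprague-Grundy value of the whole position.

18

Build the Grundy sequence for pile A with g(k) = mex{g(k−s) : s ∈ {5, 6}, s ≤ k}:
k:     0  1  2  3  4  5  6  7
g(k):  0  0  0  0  0  1  1  1
So g(7) = 1.
Grundy values for pile B (subtraction set {2, 3}):
g(0) = mex{} = 0
g(1) = mex{} = 0
g(2) = mex{0} = 1
g(3) = mex{0} = 1
g(4) = mex{0,1} = 2
g(5) = mex{1} = 0
g(6) = mex{1,2} = 0
g(7) = mex{0,2} = 1
g(8) = mex{0} = 1
g(9) = mex{0,1} = 2
g(10) = mex{1} = 0
g(11) = mex{1,2} = 0
g(12) = mex{0,2} = 1
So g(12) = 1.
Pile C is a plain Nim pile of size 16, so its Grundy value is 16.
Pile D is a plain Nim pile of size 2, so its Grundy value is 2.
By the Sprague-Grundy theorem, the Grundy value of a sum of independent games is the XOR of the component values.
Combined value = 1 XOR 1 XOR 16 XOR 2 = 18.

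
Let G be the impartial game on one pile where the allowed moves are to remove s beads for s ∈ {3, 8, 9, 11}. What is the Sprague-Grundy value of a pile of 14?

2

Compute g(0), g(1), … for moves {3, 8, 9, 11}:
k:     0  1  2  3  4  5  6  7  8  9 10 11 12 13 14
g(k):  0  0  0  1  1  1  0  0  2  1  1  3  2  2  2
So g(14) = 2.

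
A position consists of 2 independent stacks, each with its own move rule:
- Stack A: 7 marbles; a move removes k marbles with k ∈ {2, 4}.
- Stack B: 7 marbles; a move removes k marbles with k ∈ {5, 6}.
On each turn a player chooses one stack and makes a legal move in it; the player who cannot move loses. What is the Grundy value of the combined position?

1

Grundy values for stack A (subtraction set {2, 4}):
g(0) = mex{} = 0
g(1) = mex{} = 0
g(2) = mex{0} = 1
g(3) = mex{0} = 1
g(4) = mex{0,1} = 2
g(5) = mex{0,1} = 2
g(6) = mex{1,2} = 0
g(7) = mex{1,2} = 0
So g(7) = 0.
For stack B, compute g(0), g(1), … with moves {5, 6}:
g(0) = mex{} = 0
g(1) = mex{} = 0
g(2) = mex{} = 0
g(3) = mex{} = 0
g(4) = mex{} = 0
g(5) = mex{0} = 1
g(6) = mex{0} = 1
g(7) = mex{0} = 1
So g(7) = 1.
By the Sprague-Grundy theorem, the Grundy value of a sum of independent games is the XOR of the component values.
Combined value = 0 XOR 1 = 1.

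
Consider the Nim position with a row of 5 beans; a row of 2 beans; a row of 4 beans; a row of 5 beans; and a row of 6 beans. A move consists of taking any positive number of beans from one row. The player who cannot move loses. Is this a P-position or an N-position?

Compute the nim-sum pairwise:
5 ^ 2 = 7
7 ^ 4 = 3
3 ^ 5 = 6
6 ^ 6 = 0
The nim-sum is 0, so this is a P-position: the player to move is in a losing position under optimal play.

P-position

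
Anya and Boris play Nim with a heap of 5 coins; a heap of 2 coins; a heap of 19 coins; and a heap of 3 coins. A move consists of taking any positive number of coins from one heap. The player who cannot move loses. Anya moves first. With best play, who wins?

Anya wins

Compute the nim-sum pairwise:
5 ⊕ 2 = 7
7 ⊕ 19 = 20
20 ⊕ 3 = 23
The nim-sum is 23 ≠ 0, so this is an N-position: the player to move can win; Anya has a winning move.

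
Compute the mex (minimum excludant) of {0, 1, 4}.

2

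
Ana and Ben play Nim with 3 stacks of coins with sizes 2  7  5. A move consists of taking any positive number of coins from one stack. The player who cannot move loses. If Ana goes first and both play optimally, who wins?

Write each in binary and XOR column by column:
  010  (2)
  111  (7)
  101  (5)
  ---
  000  (0)
The nim-sum is 0, so this is a P-position: the player to move is in a losing position under optimal play; Ana is about to move from it and so loses — Ben wins.

Ben wins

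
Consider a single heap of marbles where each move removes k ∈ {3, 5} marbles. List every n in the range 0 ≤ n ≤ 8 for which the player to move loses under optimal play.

0, 1, 2, 8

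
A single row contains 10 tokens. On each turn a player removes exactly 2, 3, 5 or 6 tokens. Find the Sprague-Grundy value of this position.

Compute g(0), g(1), … for moves {2, 3, 5, 6}:
g(0) = mex{} = 0
g(1) = mex{} = 0
g(2) = mex{0} = 1
g(3) = mex{0} = 1
g(4) = mex{0,1} = 2
g(5) = mex{0,1} = 2
g(6) = mex{0,1,2} = 3
g(7) = mex{0,1,2} = 3
g(8) = mex{1,2,3} = 0
g(9) = mex{1,2,3} = 0
g(10) = mex{0,2,3} = 1
So g(10) = 1.

1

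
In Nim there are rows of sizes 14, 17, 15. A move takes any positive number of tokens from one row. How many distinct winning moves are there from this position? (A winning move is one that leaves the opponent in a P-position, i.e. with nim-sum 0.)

1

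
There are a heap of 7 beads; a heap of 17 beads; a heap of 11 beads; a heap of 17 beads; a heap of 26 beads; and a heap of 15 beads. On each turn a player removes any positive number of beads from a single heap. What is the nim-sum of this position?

25

Compute the nim-sum pairwise:
7 ⊕ 17 = 22
22 ⊕ 11 = 29
29 ⊕ 17 = 12
12 ⊕ 26 = 22
22 ⊕ 15 = 25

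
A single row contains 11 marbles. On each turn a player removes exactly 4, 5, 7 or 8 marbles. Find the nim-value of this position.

2

Grundy values for subtraction set {4, 5, 7, 8}:
k:     0  1  2  3  4  5  6  7  8  9 10 11
g(k):  0  0  0  0  1  1  1  1  2  2  2  2
So g(11) = 2.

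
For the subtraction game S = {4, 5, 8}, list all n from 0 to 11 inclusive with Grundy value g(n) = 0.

0, 1, 2, 3

Grundy values for subtraction set {4, 5, 8}:
g(0) = mex{} = 0
g(1) = mex{} = 0
g(2) = mex{} = 0
g(3) = mex{} = 0
g(4) = mex{0} = 1
g(5) = mex{0} = 1
g(6) = mex{0} = 1
g(7) = mex{0} = 1
g(8) = mex{0,1} = 2
g(9) = mex{0,1} = 2
g(10) = mex{0,1} = 2
g(11) = mex{0,1} = 2
The P-positions (g = 0) in 0..11 are 0, 1, 2, 3.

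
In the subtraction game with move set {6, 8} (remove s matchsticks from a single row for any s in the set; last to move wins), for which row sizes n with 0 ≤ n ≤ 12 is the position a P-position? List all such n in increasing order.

Compute g(0), g(1), … for moves {6, 8}:
g(0) = mex{} = 0
g(1) = mex{} = 0
g(2) = mex{} = 0
g(3) = mex{} = 0
g(4) = mex{} = 0
g(5) = mex{} = 0
g(6) = mex{0} = 1
g(7) = mex{0} = 1
g(8) = mex{0} = 1
g(9) = mex{0} = 1
g(10) = mex{0} = 1
g(11) = mex{0} = 1
g(12) = mex{0,1} = 2
The P-positions (g = 0) in 0..12 are 0, 1, 2, 3, 4, 5.

0, 1, 2, 3, 4, 5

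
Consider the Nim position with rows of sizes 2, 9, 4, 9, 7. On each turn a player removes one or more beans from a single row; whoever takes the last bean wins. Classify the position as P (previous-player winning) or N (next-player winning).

N-position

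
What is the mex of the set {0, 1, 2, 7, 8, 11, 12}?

3

The values 0, 1, 2 are all present; 3 is the first non-negative integer missing from the set.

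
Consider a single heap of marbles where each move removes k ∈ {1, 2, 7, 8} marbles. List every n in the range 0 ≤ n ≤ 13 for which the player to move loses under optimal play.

0, 3, 6, 9, 12

Compute g(0), g(1), … for moves {1, 2, 7, 8}:
g(0) = mex{} = 0
g(1) = mex{0} = 1
g(2) = mex{0,1} = 2
g(3) = mex{1,2} = 0
g(4) = mex{0,2} = 1
g(5) = mex{0,1} = 2
g(6) = mex{1,2} = 0
g(7) = mex{0,2} = 1
g(8) = mex{0,1} = 2
g(9) = mex{1,2} = 0
g(10) = mex{0,2} = 1
g(11) = mex{0,1} = 2
g(12) = mex{1,2} = 0
g(13) = mex{0,2} = 1
The P-positions (g = 0) in 0..13 are 0, 3, 6, 9, 12.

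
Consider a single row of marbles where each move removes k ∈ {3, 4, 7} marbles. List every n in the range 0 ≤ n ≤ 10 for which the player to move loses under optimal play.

0, 1, 2, 10

Compute g(0), g(1), … for moves {3, 4, 7}:
k:     0  1  2  3  4  5  6  7  8  9 10
g(k):  0  0  0  1  1  1  2  2  2  3  0
The P-positions (g = 0) in 0..10 are 0, 1, 2, 10.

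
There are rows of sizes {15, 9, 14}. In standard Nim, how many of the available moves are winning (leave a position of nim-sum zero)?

Bitwise XOR of the heap sizes:
  1111  (15)
  1001  (9)
  1110  (14)
  ----
  1000  (8)
The overall nim-sum is X = 8. A row of size p has a winning move iff p XOR X < p (reduce it to p XOR X).
  15: 15 XOR 8 = 7 < 15 — winning move (to 7).
  9: 9 XOR 8 = 1 < 9 — winning move (to 1).
  14: 14 XOR 8 = 6 < 14 — winning move (to 6).
That gives 3 winning moves.

3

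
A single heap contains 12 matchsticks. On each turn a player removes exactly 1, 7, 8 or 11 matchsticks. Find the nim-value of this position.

Compute g(0), g(1), … for moves {1, 7, 8, 11}:
g(0) = mex{} = 0
g(1) = mex{0} = 1
g(2) = mex{1} = 0
g(3) = mex{0} = 1
g(4) = mex{1} = 0
g(5) = mex{0} = 1
g(6) = mex{1} = 0
g(7) = mex{0} = 1
g(8) = mex{0,1} = 2
g(9) = mex{0,1,2} = 3
g(10) = mex{0,1,3} = 2
g(11) = mex{0,1,2} = 3
g(12) = mex{0,1,3} = 2
So g(12) = 2.

2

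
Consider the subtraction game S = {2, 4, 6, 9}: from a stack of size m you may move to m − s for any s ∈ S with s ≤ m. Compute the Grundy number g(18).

1

Compute g(0), g(1), … for moves {2, 4, 6, 9}:
k:     0  1  2  3  4  5  6  7  8  9 10 11 12 13 14 15 16 17 18
g(k):  0  0  1  1  2  2  3  3  0  4  1  0  2  1  3  2  0  3  1
So g(18) = 1.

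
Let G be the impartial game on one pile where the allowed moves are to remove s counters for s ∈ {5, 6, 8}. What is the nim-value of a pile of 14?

0

Compute g(0), g(1), … for moves {5, 6, 8}:
g(0) = mex{} = 0
g(1) = mex{} = 0
g(2) = mex{} = 0
g(3) = mex{} = 0
g(4) = mex{} = 0
g(5) = mex{0} = 1
g(6) = mex{0} = 1
g(7) = mex{0} = 1
g(8) = mex{0} = 1
g(9) = mex{0} = 1
g(10) = mex{0,1} = 2
g(11) = mex{0,1} = 2
g(12) = mex{0,1} = 2
g(13) = mex{1} = 0
g(14) = mex{1} = 0
So g(14) = 0.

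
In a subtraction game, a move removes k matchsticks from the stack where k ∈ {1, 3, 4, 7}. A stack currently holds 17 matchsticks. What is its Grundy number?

Grundy values for subtraction set {1, 3, 4, 7}:
k:     0  1  2  3  4  5  6  7  8  9 10 11 12 13 14 15 16 17
g(k):  0  1  0  1  2  3  2  3  0  1  0  1  2  3  2  3  0  1
So g(17) = 1.

1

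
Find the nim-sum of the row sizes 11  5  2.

Nim-sum: 11 XOR 5 XOR 2 = 12.

12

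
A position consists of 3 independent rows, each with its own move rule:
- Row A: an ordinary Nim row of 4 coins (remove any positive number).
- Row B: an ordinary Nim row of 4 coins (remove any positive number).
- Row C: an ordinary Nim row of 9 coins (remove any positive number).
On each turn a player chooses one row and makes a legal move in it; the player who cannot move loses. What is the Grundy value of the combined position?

Row A is a plain Nim row of size 4, so its Grundy value is 4.
Row B is a plain Nim row of size 4, so its Grundy value is 4.
Row C is a plain Nim row of size 9, so its Grundy value is 9.
By the Sprague-Grundy theorem, the Grundy value of a sum of independent games is the XOR of the component values.
Combined value = 4 XOR 4 XOR 9 = 9.

9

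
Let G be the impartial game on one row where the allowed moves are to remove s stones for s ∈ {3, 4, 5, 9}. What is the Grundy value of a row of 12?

4

Build the Grundy sequence with g(k) = mex{g(k−s) : s ∈ {3, 4, 5, 9}, s ≤ k}:
k:     0  1  2  3  4  5  6  7  8  9 10 11 12
g(k):  0  0  0  1  1  1  2  2  0  3  3  1  4
So g(12) = 4.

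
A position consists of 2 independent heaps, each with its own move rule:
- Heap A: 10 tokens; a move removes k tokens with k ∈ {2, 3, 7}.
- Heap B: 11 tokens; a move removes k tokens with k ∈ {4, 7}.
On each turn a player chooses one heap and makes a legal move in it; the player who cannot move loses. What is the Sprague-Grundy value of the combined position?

Build the Grundy sequence for heap A with g(k) = mex{g(k−s) : s ∈ {2, 3, 7}, s ≤ k}:
k:     0  1  2  3  4  5  6  7  8  9 10
g(k):  0  0  1  1  2  0  0  1  1  2  0
So g(10) = 0.
Build the Grundy sequence for heap B with g(k) = mex{g(k−s) : s ∈ {4, 7}, s ≤ k}:
g(0) = mex{} = 0
g(1) = mex{} = 0
g(2) = mex{} = 0
g(3) = mex{} = 0
g(4) = mex{0} = 1
g(5) = mex{0} = 1
g(6) = mex{0} = 1
g(7) = mex{0} = 1
g(8) = mex{0,1} = 2
g(9) = mex{0,1} = 2
g(10) = mex{0,1} = 2
g(11) = mex{1} = 0
So g(11) = 0.
By the Sprague-Grundy theorem, the Grundy value of a sum of independent games is the XOR of the component values.
Combined value = 0 ⊕ 0 = 0.

0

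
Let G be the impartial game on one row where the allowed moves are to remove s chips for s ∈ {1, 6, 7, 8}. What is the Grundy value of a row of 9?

Grundy values for subtraction set {1, 6, 7, 8}:
k:     0  1  2  3  4  5  6  7  8  9
g(k):  0  1  0  1  0  1  2  3  2  3
So g(9) = 3.

3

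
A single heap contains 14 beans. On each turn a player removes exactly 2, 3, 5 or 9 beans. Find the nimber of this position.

0

Build the Grundy sequence with g(k) = mex{g(k−s) : s ∈ {2, 3, 5, 9}, s ≤ k}:
g(0) = mex{} = 0
g(1) = mex{} = 0
g(2) = mex{0} = 1
g(3) = mex{0} = 1
g(4) = mex{0,1} = 2
g(5) = mex{0,1} = 2
g(6) = mex{0,1,2} = 3
g(7) = mex{1,2} = 0
g(8) = mex{1,2,3} = 0
g(9) = mex{0,2,3} = 1
g(10) = mex{0,2} = 1
g(11) = mex{0,1,3} = 2
g(12) = mex{0,1} = 2
g(13) = mex{0,1,2} = 3
g(14) = mex{1,2} = 0
So g(14) = 0.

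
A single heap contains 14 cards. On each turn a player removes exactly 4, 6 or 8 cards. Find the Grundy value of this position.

Compute g(0), g(1), … for moves {4, 6, 8}:
g(0) = mex{} = 0
g(1) = mex{} = 0
g(2) = mex{} = 0
g(3) = mex{} = 0
g(4) = mex{0} = 1
g(5) = mex{0} = 1
g(6) = mex{0} = 1
g(7) = mex{0} = 1
g(8) = mex{0,1} = 2
g(9) = mex{0,1} = 2
g(10) = mex{0,1} = 2
g(11) = mex{0,1} = 2
g(12) = mex{1,2} = 0
g(13) = mex{1,2} = 0
g(14) = mex{1,2} = 0
So g(14) = 0.

0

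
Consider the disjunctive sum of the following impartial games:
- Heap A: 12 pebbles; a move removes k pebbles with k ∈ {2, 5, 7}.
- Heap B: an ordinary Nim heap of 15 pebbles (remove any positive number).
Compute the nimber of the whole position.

14

Build the Grundy sequence for heap A with g(k) = mex{g(k−s) : s ∈ {2, 5, 7}, s ≤ k}:
k:     0  1  2  3  4  5  6  7  8  9 10 11 12
g(k):  0  0  1  1  0  2  1  3  2  2  0  3  1
So g(12) = 1.
Heap B is a plain Nim heap of size 15, so its Grundy value is 15.
The value of a disjunctive sum is the nim-sum of the parts.
Combined value = 1 ⊕ 15 = 14.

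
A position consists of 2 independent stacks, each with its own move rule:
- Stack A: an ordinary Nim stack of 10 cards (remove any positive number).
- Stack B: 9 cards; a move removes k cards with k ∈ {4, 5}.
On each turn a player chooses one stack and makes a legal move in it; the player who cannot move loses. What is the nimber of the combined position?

10

Stack A is a plain Nim stack of size 10, so its Grundy value is 10.
Grundy values for stack B (subtraction set {4, 5}):
k:     0  1  2  3  4  5  6  7  8  9
g(k):  0  0  0  0  1  1  1  1  2  0
So g(9) = 0.
By the Sprague-Grundy theorem, the Grundy value of a sum of independent games is the XOR of the component values.
Combined value = 10 XOR 0 = 10.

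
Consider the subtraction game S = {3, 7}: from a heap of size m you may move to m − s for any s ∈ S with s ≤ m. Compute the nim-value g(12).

0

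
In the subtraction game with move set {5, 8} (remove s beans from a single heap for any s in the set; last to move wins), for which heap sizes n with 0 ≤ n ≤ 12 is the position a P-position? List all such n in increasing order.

Grundy values for subtraction set {5, 8}:
g(0) = mex{} = 0
g(1) = mex{} = 0
g(2) = mex{} = 0
g(3) = mex{} = 0
g(4) = mex{} = 0
g(5) = mex{0} = 1
g(6) = mex{0} = 1
g(7) = mex{0} = 1
g(8) = mex{0} = 1
g(9) = mex{0} = 1
g(10) = mex{0,1} = 2
g(11) = mex{0,1} = 2
g(12) = mex{0,1} = 2
The P-positions (g = 0) in 0..12 are 0, 1, 2, 3, 4.

0, 1, 2, 3, 4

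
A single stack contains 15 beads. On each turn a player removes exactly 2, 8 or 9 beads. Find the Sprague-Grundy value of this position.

0

Compute g(0), g(1), … for moves {2, 8, 9}:
k:     0  1  2  3  4  5  6  7  8  9 10 11 12 13 14 15
g(k):  0  0  1  1  0  0  1  1  2  2  3  0  2  1  3  0
So g(15) = 0.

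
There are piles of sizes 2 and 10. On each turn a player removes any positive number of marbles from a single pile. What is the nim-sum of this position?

Nim-sum: 2 XOR 10 = 8.

8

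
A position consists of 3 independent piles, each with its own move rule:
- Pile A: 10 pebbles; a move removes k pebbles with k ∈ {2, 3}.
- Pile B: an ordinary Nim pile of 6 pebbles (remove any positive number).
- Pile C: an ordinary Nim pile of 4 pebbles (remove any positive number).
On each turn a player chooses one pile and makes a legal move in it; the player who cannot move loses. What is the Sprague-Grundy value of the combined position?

Grundy values for pile A (subtraction set {2, 3}):
k:     0  1  2  3  4  5  6  7  8  9 10
g(k):  0  0  1  1  2  0  0  1  1  2  0
So g(10) = 0.
Pile B is a plain Nim pile of size 6, so its Grundy value is 6.
Pile C is a plain Nim pile of size 4, so its Grundy value is 4.
The value of a disjunctive sum is the nim-sum of the parts.
Combined value = 0 ⊕ 6 ⊕ 4 = 2.

2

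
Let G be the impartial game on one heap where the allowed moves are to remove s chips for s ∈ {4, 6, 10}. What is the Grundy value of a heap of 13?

3

Grundy values for subtraction set {4, 6, 10}:
k:     0  1  2  3  4  5  6  7  8  9 10 11 12 13
g(k):  0  0  0  0  1  1  1  1  2  2  2  2  3  3
So g(13) = 3.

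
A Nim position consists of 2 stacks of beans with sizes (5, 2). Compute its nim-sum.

In binary:
  101  (5)
  010  (2)
  ---
  111  (7)

7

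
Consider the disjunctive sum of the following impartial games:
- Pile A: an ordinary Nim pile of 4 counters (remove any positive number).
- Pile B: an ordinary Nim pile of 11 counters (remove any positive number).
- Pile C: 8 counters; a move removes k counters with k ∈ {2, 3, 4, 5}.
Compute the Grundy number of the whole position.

15

Pile A is a plain Nim pile of size 4, so its Grundy value is 4.
Pile B is a plain Nim pile of size 11, so its Grundy value is 11.
Grundy values for pile C (subtraction set {2, 3, 4, 5}):
g(0) = mex{} = 0
g(1) = mex{} = 0
g(2) = mex{0} = 1
g(3) = mex{0} = 1
g(4) = mex{0,1} = 2
g(5) = mex{0,1} = 2
g(6) = mex{0,1,2} = 3
g(7) = mex{1,2} = 0
g(8) = mex{1,2,3} = 0
So g(8) = 0.
The value of a disjunctive sum is the nim-sum of the parts.
Combined value = 4 ⊕ 11 ⊕ 0 = 15.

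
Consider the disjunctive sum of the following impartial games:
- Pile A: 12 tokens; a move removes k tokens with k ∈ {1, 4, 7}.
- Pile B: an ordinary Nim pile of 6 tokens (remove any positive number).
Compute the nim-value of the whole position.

Grundy values for pile A (subtraction set {1, 4, 7}):
k:     0  1  2  3  4  5  6  7  8  9 10 11 12
g(k):  0  1  0  1  2  0  1  2  0  1  0  1  2
So g(12) = 2.
Pile B is a plain Nim pile of size 6, so its Grundy value is 6.
The value of a disjunctive sum is the nim-sum of the parts.
Combined value = 2 ⊕ 6 = 4.

4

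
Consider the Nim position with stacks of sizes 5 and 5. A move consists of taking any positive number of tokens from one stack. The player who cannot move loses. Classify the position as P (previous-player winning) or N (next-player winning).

P-position

Nim-sum: 5 ⊕ 5 = 0.
The nim-sum is 0, so this is a P-position: the player to move is in a losing position under optimal play.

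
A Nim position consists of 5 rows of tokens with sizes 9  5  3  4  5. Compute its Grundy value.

14

Nim-sum: 9 ^ 5 ^ 3 ^ 4 ^ 5 = 14.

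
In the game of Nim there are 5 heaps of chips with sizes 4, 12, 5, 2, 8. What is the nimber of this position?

7

Write each in binary and XOR column by column:
  0100  (4)
  1100  (12)
  0101  (5)
  0010  (2)
  1000  (8)
  ----
  0111  (7)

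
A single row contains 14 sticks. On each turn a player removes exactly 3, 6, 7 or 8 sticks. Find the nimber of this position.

Compute g(0), g(1), … for moves {3, 6, 7, 8}:
g(0) = mex{} = 0
g(1) = mex{} = 0
g(2) = mex{} = 0
g(3) = mex{0} = 1
g(4) = mex{0} = 1
g(5) = mex{0} = 1
g(6) = mex{0,1} = 2
g(7) = mex{0,1} = 2
g(8) = mex{0,1} = 2
g(9) = mex{0,1,2} = 3
g(10) = mex{0,1,2} = 3
g(11) = mex{1,2} = 0
g(12) = mex{1,2,3} = 0
g(13) = mex{1,2,3} = 0
g(14) = mex{0,2} = 1
So g(14) = 1.

1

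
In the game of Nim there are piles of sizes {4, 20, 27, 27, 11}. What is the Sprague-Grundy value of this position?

In binary:
  00100  (4)
  10100  (20)
  11011  (27)
  11011  (27)
  01011  (11)
  -----
  11011  (27)

27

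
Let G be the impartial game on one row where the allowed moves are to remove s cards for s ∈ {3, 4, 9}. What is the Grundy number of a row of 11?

Grundy values for subtraction set {3, 4, 9}:
g(0) = mex{} = 0
g(1) = mex{} = 0
g(2) = mex{} = 0
g(3) = mex{0} = 1
g(4) = mex{0} = 1
g(5) = mex{0} = 1
g(6) = mex{0,1} = 2
g(7) = mex{1} = 0
g(8) = mex{1} = 0
g(9) = mex{0,1,2} = 3
g(10) = mex{0,2} = 1
g(11) = mex{0} = 1
So g(11) = 1.

1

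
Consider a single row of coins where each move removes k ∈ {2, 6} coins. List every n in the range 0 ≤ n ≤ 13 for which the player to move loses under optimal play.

0, 1, 4, 5, 8, 9, 12, 13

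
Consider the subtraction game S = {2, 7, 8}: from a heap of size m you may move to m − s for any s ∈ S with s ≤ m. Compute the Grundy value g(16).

Build the Grundy sequence with g(k) = mex{g(k−s) : s ∈ {2, 7, 8}, s ≤ k}:
k:     0  1  2  3  4  5  6  7  8  9 10 11 12 13 14 15 16
g(k):  0  0  1  1  0  0  1  1  2  2  0  3  1  2  0  0  1
So g(16) = 1.

1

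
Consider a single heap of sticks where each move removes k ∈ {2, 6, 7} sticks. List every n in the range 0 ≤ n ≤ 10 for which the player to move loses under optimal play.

Grundy values for subtraction set {2, 6, 7}:
g(0) = mex{} = 0
g(1) = mex{} = 0
g(2) = mex{0} = 1
g(3) = mex{0} = 1
g(4) = mex{1} = 0
g(5) = mex{1} = 0
g(6) = mex{0} = 1
g(7) = mex{0} = 1
g(8) = mex{0,1} = 2
g(9) = mex{1} = 0
g(10) = mex{0,1,2} = 3
The P-positions (g = 0) in 0..10 are 0, 1, 4, 5, 9.

0, 1, 4, 5, 9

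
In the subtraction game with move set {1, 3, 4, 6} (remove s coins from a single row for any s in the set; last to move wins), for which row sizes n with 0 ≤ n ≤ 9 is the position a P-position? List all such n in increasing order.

Build the Grundy sequence with g(k) = mex{g(k−s) : s ∈ {1, 3, 4, 6}, s ≤ k}:
g(0) = mex{} = 0
g(1) = mex{0} = 1
g(2) = mex{1} = 0
g(3) = mex{0} = 1
g(4) = mex{0,1} = 2
g(5) = mex{0,1,2} = 3
g(6) = mex{0,1,3} = 2
g(7) = mex{1,2} = 0
g(8) = mex{0,2,3} = 1
g(9) = mex{1,2,3} = 0
The P-positions (g = 0) in 0..9 are 0, 2, 7, 9.

0, 2, 7, 9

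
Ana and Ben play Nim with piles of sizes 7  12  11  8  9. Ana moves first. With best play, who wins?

Ana wins

Nim-sum: 7 ^ 12 ^ 11 ^ 8 ^ 9 = 1.
The nim-sum is 1 ≠ 0, so this is an N-position: the player to move can win; Ana has a winning move.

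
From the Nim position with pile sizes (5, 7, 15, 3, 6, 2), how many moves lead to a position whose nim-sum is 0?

Compute the nim-sum pairwise:
5 ⊕ 7 = 2
2 ⊕ 15 = 13
13 ⊕ 3 = 14
14 ⊕ 6 = 8
8 ⊕ 2 = 10
The overall nim-sum is X = 10. A pile of size p has a winning move iff p XOR X < p (reduce it to p XOR X).
  5: 5 XOR 10 = 15 ≥ 5 — no move.
  7: 7 XOR 10 = 13 ≥ 7 — no move.
  15: 15 XOR 10 = 5 < 15 — winning move (to 5).
  3: 3 XOR 10 = 9 ≥ 3 — no move.
  6: 6 XOR 10 = 12 ≥ 6 — no move.
  2: 2 XOR 10 = 8 ≥ 2 — no move.
That gives 1 winning move.

1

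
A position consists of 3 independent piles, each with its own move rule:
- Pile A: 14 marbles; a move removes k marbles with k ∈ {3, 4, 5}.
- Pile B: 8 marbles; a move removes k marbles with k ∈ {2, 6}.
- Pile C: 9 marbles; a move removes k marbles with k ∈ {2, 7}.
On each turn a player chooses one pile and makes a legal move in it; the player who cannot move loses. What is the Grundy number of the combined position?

2

Build the Grundy sequence for pile A with g(k) = mex{g(k−s) : s ∈ {3, 4, 5}, s ≤ k}:
k:     0  1  2  3  4  5  6  7  8  9 10 11 12 13 14
g(k):  0  0  0  1  1  1  2  2  0  0  0  1  1  1  2
So g(14) = 2.
For pile B, compute g(0), g(1), … with moves {2, 6}:
k:     0  1  2  3  4  5  6  7  8
g(k):  0  0  1  1  0  0  1  1  0
So g(8) = 0.
Build the Grundy sequence for pile C with g(k) = mex{g(k−s) : s ∈ {2, 7}, s ≤ k}:
k:     0  1  2  3  4  5  6  7  8  9
g(k):  0  0  1  1  0  0  1  1  2  0
So g(9) = 0.
By the Sprague-Grundy theorem, the Grundy value of a sum of independent games is the XOR of the component values.
Combined value = 2 ⊕ 0 ⊕ 0 = 2.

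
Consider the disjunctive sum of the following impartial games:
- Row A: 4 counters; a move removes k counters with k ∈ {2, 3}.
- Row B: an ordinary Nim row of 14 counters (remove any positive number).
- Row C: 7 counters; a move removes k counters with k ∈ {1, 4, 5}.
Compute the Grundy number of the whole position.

Build the Grundy sequence for row A with g(k) = mex{g(k−s) : s ∈ {2, 3}, s ≤ k}:
g(0) = mex{} = 0
g(1) = mex{} = 0
g(2) = mex{0} = 1
g(3) = mex{0} = 1
g(4) = mex{0,1} = 2
So g(4) = 2.
Row B is a plain Nim row of size 14, so its Grundy value is 14.
Build the Grundy sequence for row C with g(k) = mex{g(k−s) : s ∈ {1, 4, 5}, s ≤ k}:
g(0) = mex{} = 0
g(1) = mex{0} = 1
g(2) = mex{1} = 0
g(3) = mex{0} = 1
g(4) = mex{0,1} = 2
g(5) = mex{0,1,2} = 3
g(6) = mex{0,1,3} = 2
g(7) = mex{0,1,2} = 3
So g(7) = 3.
By the Sprague-Grundy theorem, the Grundy value of a sum of independent games is the XOR of the component values.
Combined value = 2 ⊕ 14 ⊕ 3 = 15.

15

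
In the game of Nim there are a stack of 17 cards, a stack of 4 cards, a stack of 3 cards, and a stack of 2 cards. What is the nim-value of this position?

20

Compute the nim-sum pairwise:
17 ⊕ 4 = 21
21 ⊕ 3 = 22
22 ⊕ 2 = 20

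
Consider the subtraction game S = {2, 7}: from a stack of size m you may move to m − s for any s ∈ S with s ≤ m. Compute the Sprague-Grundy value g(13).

0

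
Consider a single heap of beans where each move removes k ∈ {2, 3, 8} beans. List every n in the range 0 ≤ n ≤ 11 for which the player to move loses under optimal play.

0, 1, 5, 6, 10, 11

Compute g(0), g(1), … for moves {2, 3, 8}:
k:     0  1  2  3  4  5  6  7  8  9 10 11
g(k):  0  0  1  1  2  0  0  1  1  2  0  0
The P-positions (g = 0) in 0..11 are 0, 1, 5, 6, 10, 11.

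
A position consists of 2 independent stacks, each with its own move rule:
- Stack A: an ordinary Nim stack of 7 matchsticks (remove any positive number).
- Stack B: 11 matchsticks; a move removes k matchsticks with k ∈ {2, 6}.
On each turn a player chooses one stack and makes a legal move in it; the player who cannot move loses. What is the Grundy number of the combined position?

Stack A is a plain Nim stack of size 7, so its Grundy value is 7.
Build the Grundy sequence for stack B with g(k) = mex{g(k−s) : s ∈ {2, 6}, s ≤ k}:
k:     0  1  2  3  4  5  6  7  8  9 10 11
g(k):  0  0  1  1  0  0  1  1  0  0  1  1
So g(11) = 1.
The value of a disjunctive sum is the nim-sum of the parts.
Combined value = 7 XOR 1 = 6.

6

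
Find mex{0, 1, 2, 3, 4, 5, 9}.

The values 0, 1, 2, 3, 4, 5 are all present; 6 is the first non-negative integer missing from the set.

6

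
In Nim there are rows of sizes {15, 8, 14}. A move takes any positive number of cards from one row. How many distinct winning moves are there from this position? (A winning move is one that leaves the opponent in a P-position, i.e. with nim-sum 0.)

3

Bitwise XOR of the heap sizes:
  1111  (15)
  1000  (8)
  1110  (14)
  ----
  1001  (9)
The overall nim-sum is X = 9. A row of size p has a winning move iff p XOR X < p (reduce it to p XOR X).
  15: 15 XOR 9 = 6 < 15 — winning move (to 6).
  8: 8 XOR 9 = 1 < 8 — winning move (to 1).
  14: 14 XOR 9 = 7 < 14 — winning move (to 7).
That gives 3 winning moves.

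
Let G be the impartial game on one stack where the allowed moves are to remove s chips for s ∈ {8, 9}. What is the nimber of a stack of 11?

1

Compute g(0), g(1), … for moves {8, 9}:
k:     0  1  2  3  4  5  6  7  8  9 10 11
g(k):  0  0  0  0  0  0  0  0  1  1  1  1
So g(11) = 1.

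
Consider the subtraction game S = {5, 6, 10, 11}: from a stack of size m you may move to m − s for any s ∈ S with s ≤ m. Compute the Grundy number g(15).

Build the Grundy sequence with g(k) = mex{g(k−s) : s ∈ {5, 6, 10, 11}, s ≤ k}:
k:     0  1  2  3  4  5  6  7  8  9 10 11 12 13 14 15
g(k):  0  0  0  0  0  1  1  1  1  1  2  2  2  2  2  3
So g(15) = 3.

3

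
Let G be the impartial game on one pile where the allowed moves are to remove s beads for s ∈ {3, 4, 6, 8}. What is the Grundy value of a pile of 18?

Compute g(0), g(1), … for moves {3, 4, 6, 8}:
k:     0  1  2  3  4  5  6  7  8  9 10 11 12 13 14 15 16 17 18
g(k):  0  0  0  1  1  1  2  2  2  3  3  0  0  0  1  1  1  2  2
So g(18) = 2.

2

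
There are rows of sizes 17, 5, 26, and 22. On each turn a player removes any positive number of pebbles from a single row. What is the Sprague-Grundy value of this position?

24

Bitwise XOR of the heap sizes:
  10001  (17)
  00101  (5)
  11010  (26)
  10110  (22)
  -----
  11000  (24)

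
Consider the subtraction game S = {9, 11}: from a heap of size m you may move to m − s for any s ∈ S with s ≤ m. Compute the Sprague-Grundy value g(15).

1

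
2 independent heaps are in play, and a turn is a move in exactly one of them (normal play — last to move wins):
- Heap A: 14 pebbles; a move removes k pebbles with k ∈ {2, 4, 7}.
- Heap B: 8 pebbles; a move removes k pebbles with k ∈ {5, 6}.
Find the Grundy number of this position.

0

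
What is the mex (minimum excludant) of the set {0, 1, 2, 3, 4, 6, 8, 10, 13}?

The values 0, 1, 2, 3, 4 are all present; 5 is the first non-negative integer missing from the set.

5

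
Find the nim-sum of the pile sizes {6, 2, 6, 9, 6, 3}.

14

Nim-sum: 6 XOR 2 XOR 6 XOR 9 XOR 6 XOR 3 = 14.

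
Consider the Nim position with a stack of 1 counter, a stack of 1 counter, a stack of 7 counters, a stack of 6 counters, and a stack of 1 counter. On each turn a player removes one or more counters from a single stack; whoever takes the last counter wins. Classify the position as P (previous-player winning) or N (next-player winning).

Compute the nim-sum pairwise:
1 ⊕ 1 = 0
0 ⊕ 7 = 7
7 ⊕ 6 = 1
1 ⊕ 1 = 0
The nim-sum is 0, so this is a P-position: the player to move is in a losing position under optimal play.

P-position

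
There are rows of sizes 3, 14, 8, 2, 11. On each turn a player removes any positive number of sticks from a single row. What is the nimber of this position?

12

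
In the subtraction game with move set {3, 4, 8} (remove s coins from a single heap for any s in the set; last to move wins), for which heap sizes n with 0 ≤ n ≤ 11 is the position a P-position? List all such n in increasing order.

0, 1, 2, 7

Compute g(0), g(1), … for moves {3, 4, 8}:
g(0) = mex{} = 0
g(1) = mex{} = 0
g(2) = mex{} = 0
g(3) = mex{0} = 1
g(4) = mex{0} = 1
g(5) = mex{0} = 1
g(6) = mex{0,1} = 2
g(7) = mex{1} = 0
g(8) = mex{0,1} = 2
g(9) = mex{0,1,2} = 3
g(10) = mex{0,2} = 1
g(11) = mex{0,1,2} = 3
The P-positions (g = 0) in 0..11 are 0, 1, 2, 7.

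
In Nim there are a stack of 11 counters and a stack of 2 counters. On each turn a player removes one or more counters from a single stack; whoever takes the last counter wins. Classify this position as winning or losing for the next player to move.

Winning position

Bitwise XOR of the heap sizes:
  1011  (11)
  0010  (2)
  ----
  1001  (9)
The nim-sum is 9 ≠ 0, so this is an N-position: the player to move can win.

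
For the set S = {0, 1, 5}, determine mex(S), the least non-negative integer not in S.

2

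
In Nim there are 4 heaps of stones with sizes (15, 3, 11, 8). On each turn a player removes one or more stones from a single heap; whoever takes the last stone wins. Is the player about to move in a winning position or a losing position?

Winning position

Nim-sum: 15 XOR 3 XOR 11 XOR 8 = 15.
The nim-sum is 15 ≠ 0, so this is an N-position: the player to move can win.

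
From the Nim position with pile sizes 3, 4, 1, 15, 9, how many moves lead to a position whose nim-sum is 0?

0

Compute the nim-sum pairwise:
3 ⊕ 4 = 7
7 ⊕ 1 = 6
6 ⊕ 15 = 9
9 ⊕ 9 = 0
The nim-sum is already 0, so every move leaves a nonzero nim-sum — there are no winning moves.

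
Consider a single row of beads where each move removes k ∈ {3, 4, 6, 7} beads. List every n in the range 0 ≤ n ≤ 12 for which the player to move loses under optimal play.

Compute g(0), g(1), … for moves {3, 4, 6, 7}:
k:     0  1  2  3  4  5  6  7  8  9 10 11 12
g(k):  0  0  0  1  1  1  2  2  2  3  0  0  0
The P-positions (g = 0) in 0..12 are 0, 1, 2, 10, 11, 12.

0, 1, 2, 10, 11, 12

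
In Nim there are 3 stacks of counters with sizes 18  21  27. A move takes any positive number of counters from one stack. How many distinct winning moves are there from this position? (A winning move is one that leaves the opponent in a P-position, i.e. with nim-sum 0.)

Write each in binary and XOR column by column:
  10010  (18)
  10101  (21)
  11011  (27)
  -----
  11100  (28)
The overall nim-sum is X = 28. A stack of size p has a winning move iff p XOR X < p (reduce it to p XOR X).
  18: 18 XOR 28 = 14 < 18 — winning move (to 14).
  21: 21 XOR 28 = 9 < 21 — winning move (to 9).
  27: 27 XOR 28 = 7 < 27 — winning move (to 7).
That gives 3 winning moves.

3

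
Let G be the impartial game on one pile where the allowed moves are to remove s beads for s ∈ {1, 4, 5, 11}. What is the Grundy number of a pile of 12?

2

Grundy values for subtraction set {1, 4, 5, 11}:
k:     0  1  2  3  4  5  6  7  8  9 10 11 12
g(k):  0  1  0  1  2  3  2  3  0  1  0  1  2
So g(12) = 2.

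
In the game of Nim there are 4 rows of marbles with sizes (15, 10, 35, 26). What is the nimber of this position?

60

Nim-sum: 15 ^ 10 ^ 35 ^ 26 = 60.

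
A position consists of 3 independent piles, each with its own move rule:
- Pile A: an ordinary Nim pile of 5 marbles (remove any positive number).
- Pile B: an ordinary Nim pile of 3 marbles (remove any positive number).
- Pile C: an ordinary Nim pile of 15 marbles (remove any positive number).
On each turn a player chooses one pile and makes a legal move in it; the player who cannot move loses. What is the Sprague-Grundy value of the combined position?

9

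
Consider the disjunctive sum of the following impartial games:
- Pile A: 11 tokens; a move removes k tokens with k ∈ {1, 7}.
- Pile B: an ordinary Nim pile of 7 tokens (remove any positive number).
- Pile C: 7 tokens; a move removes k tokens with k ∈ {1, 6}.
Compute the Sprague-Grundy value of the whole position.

For pile A, compute g(0), g(1), … with moves {1, 7}:
k:     0  1  2  3  4  5  6  7  8  9 10 11
g(k):  0  1  0  1  0  1  0  1  0  1  0  1
So g(11) = 1.
Pile B is a plain Nim pile of size 7, so its Grundy value is 7.
Grundy values for pile C (subtraction set {1, 6}):
k:     0  1  2  3  4  5  6  7
g(k):  0  1  0  1  0  1  2  0
So g(7) = 0.
By the Sprague-Grundy theorem, the Grundy value of a sum of independent games is the XOR of the component values.
Combined value = 1 ⊕ 7 ⊕ 0 = 6.

6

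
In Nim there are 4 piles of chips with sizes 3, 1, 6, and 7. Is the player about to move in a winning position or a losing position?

Compute the nim-sum pairwise:
3 ^ 1 = 2
2 ^ 6 = 4
4 ^ 7 = 3
The nim-sum is 3 ≠ 0, so this is an N-position: the player to move can win.

Winning position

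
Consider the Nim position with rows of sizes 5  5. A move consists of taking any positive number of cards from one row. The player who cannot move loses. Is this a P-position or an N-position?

Write each in binary and XOR column by column:
  101  (5)
  101  (5)
  ---
  000  (0)
The nim-sum is 0, so this is a P-position: the player to move is in a losing position under optimal play.

P-position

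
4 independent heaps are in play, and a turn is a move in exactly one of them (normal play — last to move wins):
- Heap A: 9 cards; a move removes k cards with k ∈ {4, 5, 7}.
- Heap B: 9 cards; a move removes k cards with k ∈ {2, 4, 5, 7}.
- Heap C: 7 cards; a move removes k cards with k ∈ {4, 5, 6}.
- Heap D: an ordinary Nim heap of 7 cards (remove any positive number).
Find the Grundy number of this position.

Build the Grundy sequence for heap A with g(k) = mex{g(k−s) : s ∈ {4, 5, 7}, s ≤ k}:
k:     0  1  2  3  4  5  6  7  8  9
g(k):  0  0  0  0  1  1  1  1  2  2
So g(9) = 2.
Grundy values for heap B (subtraction set {2, 4, 5, 7}):
g(0) = mex{} = 0
g(1) = mex{} = 0
g(2) = mex{0} = 1
g(3) = mex{0} = 1
g(4) = mex{0,1} = 2
g(5) = mex{0,1} = 2
g(6) = mex{0,1,2} = 3
g(7) = mex{0,1,2} = 3
g(8) = mex{0,1,2,3} = 4
g(9) = mex{1,2,3} = 0
So g(9) = 0.
Build the Grundy sequence for heap C with g(k) = mex{g(k−s) : s ∈ {4, 5, 6}, s ≤ k}:
k:     0  1  2  3  4  5  6  7
g(k):  0  0  0  0  1  1  1  1
So g(7) = 1.
Heap D is a plain Nim heap of size 7, so its Grundy value is 7.
By the Sprague-Grundy theorem, the Grundy value of a sum of independent games is the XOR of the component values.
Combined value = 2 ⊕ 0 ⊕ 1 ⊕ 7 = 4.

4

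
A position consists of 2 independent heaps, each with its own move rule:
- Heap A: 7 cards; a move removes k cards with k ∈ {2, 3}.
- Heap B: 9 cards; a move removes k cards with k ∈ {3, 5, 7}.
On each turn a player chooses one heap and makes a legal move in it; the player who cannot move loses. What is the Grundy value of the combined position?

2

For heap A, compute g(0), g(1), … with moves {2, 3}:
k:     0  1  2  3  4  5  6  7
g(k):  0  0  1  1  2  0  0  1
So g(7) = 1.
Build the Grundy sequence for heap B with g(k) = mex{g(k−s) : s ∈ {3, 5, 7}, s ≤ k}:
g(0) = mex{} = 0
g(1) = mex{} = 0
g(2) = mex{} = 0
g(3) = mex{0} = 1
g(4) = mex{0} = 1
g(5) = mex{0} = 1
g(6) = mex{0,1} = 2
g(7) = mex{0,1} = 2
g(8) = mex{0,1} = 2
g(9) = mex{0,1,2} = 3
So g(9) = 3.
The value of a disjunctive sum is the nim-sum of the parts.
Combined value = 1 XOR 3 = 2.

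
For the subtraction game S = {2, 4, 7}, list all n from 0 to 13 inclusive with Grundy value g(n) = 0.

0, 1, 6, 9, 12

Build the Grundy sequence with g(k) = mex{g(k−s) : s ∈ {2, 4, 7}, s ≤ k}:
g(0) = mex{} = 0
g(1) = mex{} = 0
g(2) = mex{0} = 1
g(3) = mex{0} = 1
g(4) = mex{0,1} = 2
g(5) = mex{0,1} = 2
g(6) = mex{1,2} = 0
g(7) = mex{0,1,2} = 3
g(8) = mex{0,2} = 1
g(9) = mex{1,2,3} = 0
g(10) = mex{0,1} = 2
g(11) = mex{0,2,3} = 1
g(12) = mex{1,2} = 0
g(13) = mex{0,1} = 2
The P-positions (g = 0) in 0..13 are 0, 1, 6, 9, 12.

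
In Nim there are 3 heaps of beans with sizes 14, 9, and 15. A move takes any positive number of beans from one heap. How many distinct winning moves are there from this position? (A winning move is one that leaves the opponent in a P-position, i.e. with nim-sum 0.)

3

Compute the nim-sum pairwise:
14 ^ 9 = 7
7 ^ 15 = 8
The overall nim-sum is X = 8. A heap of size p has a winning move iff p XOR X < p (reduce it to p XOR X).
  14: 14 XOR 8 = 6 < 14 — winning move (to 6).
  9: 9 XOR 8 = 1 < 9 — winning move (to 1).
  15: 15 XOR 8 = 7 < 15 — winning move (to 7).
That gives 3 winning moves.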